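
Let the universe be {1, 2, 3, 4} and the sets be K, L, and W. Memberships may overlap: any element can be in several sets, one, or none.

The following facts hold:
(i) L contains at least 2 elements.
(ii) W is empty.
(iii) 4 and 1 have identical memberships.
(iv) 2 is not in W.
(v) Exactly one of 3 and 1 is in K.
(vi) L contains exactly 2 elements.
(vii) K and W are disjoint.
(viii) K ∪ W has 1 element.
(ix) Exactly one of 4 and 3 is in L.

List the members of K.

From (iv): 2 ∉ W.
(ii): W already has 0, so the rest are out.
Suppose 1 ∈ K: no assignment then satisfies all the clues, so 1 ∉ K.

K = {3}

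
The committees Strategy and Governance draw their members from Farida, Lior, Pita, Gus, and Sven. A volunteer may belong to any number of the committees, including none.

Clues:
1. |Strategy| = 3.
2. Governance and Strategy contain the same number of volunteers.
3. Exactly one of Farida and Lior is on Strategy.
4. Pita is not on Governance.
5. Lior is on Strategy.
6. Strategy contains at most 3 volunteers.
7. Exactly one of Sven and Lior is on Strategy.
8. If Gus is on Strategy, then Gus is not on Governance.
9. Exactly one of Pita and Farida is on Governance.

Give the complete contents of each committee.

Strategy = {Gus, Lior, Pita}; Governance = {Farida, Lior, Sven}

From (4): Pita ∉ Governance.
From (5): Lior ∈ Strategy.
(3) (exactly one): Farida ∉ Strategy.
(7) (exactly one): Sven ∉ Strategy.
(9) (exactly one): Farida ∈ Governance.
(1): only 3 candidates remain for Strategy, so all are in.
(8): Gus ∉ Governance.
Suppose Lior ∉ Governance: no assignment then satisfies all the clues, so Lior ∈ Governance.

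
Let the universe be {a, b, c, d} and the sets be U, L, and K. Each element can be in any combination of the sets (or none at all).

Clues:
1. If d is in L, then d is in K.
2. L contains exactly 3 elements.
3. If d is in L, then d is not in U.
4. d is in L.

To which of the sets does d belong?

d: K, L

From (4): d ∈ L.
(1): d ∈ K.
(3): d ∉ U.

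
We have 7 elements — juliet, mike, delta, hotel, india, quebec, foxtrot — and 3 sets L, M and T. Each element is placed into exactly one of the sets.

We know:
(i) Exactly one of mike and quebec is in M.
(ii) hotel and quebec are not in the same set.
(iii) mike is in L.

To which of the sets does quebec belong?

From (iii): mike ∈ L.
(i) (exactly one): quebec ∈ M.
(ii): hotel ∉ M.

quebec: M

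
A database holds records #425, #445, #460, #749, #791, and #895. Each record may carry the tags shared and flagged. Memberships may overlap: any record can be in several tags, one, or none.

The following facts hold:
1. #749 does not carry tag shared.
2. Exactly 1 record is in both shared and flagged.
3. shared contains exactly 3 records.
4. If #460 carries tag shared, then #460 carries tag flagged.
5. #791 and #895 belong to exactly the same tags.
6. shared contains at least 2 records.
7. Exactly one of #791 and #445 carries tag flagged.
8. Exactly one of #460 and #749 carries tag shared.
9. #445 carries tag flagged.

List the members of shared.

shared = {#460, #791, #895}

From (1): #749 ∉ shared.
From (9): #445 ∈ flagged.
(7) (exactly one): #791 ∉ flagged.
(8) (exactly one): #460 ∈ shared.
(4): #460 ∈ flagged.
(5): #895 matches #791: #895 ∉ flagged.
Suppose #425 ∈ shared: no assignment then satisfies all the clues, so #425 ∉ shared.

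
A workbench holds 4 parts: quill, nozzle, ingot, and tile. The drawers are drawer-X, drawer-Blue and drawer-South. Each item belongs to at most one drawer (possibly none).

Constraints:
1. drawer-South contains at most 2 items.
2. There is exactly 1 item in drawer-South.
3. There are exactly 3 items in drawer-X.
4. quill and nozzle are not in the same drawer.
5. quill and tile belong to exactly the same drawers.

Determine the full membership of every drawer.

drawer-X = {ingot, quill, tile}; drawer-Blue = {}; drawer-South = {nozzle}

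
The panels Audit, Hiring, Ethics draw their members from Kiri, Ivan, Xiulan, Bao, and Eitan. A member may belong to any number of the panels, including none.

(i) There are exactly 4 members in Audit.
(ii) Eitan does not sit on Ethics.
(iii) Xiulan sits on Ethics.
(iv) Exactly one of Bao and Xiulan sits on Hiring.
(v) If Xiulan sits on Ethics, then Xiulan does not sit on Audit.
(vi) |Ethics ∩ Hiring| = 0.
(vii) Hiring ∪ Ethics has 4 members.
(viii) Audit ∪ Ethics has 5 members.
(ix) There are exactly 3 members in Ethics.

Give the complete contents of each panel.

Audit = {Bao, Eitan, Ivan, Kiri}; Hiring = {Bao}; Ethics = {Ivan, Kiri, Xiulan}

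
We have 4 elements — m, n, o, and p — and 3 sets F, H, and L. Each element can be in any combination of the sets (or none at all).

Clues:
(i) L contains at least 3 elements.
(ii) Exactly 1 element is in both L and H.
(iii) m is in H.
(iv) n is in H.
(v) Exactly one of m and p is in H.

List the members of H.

H = {m, n}

From (iii): m ∈ H.
From (iv): n ∈ H.
(v) (exactly one): p ∉ H.
Suppose o ∈ H: no assignment then satisfies all the clues, so o ∉ H.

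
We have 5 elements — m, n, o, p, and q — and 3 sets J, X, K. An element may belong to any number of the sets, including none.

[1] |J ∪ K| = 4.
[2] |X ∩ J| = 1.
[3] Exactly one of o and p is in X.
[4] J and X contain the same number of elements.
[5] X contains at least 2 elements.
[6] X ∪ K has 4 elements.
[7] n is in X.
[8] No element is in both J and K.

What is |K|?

2

From (7): n ∈ X.
Suppose m ∈ X: no assignment then satisfies all the clues, so m ∉ X.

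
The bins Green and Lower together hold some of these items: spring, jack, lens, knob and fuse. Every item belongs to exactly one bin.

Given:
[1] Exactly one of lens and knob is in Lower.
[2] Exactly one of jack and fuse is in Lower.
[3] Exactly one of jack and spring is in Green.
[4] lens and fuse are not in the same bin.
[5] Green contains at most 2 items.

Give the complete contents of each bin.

Green = {jack, lens}; Lower = {fuse, knob, spring}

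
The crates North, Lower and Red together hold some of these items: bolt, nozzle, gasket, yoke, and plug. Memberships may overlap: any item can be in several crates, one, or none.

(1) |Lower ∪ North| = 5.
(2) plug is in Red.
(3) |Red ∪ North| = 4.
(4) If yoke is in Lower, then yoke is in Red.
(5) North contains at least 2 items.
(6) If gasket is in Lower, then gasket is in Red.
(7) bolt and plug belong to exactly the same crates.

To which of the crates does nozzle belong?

nozzle: Lower

From (2): plug ∈ Red.
(7): bolt matches plug: bolt ∈ Red.
Suppose nozzle ∈ North: no assignment then satisfies all the clues, so nozzle ∉ North.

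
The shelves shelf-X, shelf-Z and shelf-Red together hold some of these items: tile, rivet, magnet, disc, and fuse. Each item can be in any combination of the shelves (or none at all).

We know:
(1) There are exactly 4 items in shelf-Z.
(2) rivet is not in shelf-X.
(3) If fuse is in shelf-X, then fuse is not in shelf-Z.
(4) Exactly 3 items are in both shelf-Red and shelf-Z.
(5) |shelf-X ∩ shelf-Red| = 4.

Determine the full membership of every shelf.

shelf-X = {disc, fuse, magnet, tile}; shelf-Z = {disc, magnet, rivet, tile}; shelf-Red = {disc, fuse, magnet, tile}

From (2): rivet ∉ shelf-X.
Suppose tile ∉ shelf-X: no assignment then satisfies all the clues, so tile ∈ shelf-X.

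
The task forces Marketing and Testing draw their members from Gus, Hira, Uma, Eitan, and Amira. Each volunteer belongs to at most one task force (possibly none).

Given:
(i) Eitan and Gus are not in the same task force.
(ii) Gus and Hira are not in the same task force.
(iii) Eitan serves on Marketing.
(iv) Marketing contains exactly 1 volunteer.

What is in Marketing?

From (iii): Eitan ∈ Marketing.
(i): Gus ∉ Marketing.
(iv): Marketing already has 1, so the rest are out.

Marketing = {Eitan}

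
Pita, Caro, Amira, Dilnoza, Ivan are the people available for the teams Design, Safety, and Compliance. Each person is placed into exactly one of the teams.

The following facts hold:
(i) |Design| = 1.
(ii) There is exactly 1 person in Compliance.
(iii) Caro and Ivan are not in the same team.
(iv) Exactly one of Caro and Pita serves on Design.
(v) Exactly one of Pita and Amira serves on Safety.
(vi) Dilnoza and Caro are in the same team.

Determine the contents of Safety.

Safety = {Amira, Caro, Dilnoza}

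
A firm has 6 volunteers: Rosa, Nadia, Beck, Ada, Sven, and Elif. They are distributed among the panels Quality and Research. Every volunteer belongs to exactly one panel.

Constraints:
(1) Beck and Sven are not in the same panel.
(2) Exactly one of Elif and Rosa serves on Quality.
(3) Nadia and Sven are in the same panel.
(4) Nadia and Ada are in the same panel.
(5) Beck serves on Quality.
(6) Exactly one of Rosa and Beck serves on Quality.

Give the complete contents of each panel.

From (5): Beck ∈ Quality.
(1): Sven ∉ Quality.
(3): Nadia matches Sven: Nadia ∉ Quality.
(4): Ada matches Nadia: Ada ∉ Quality.
(6) (exactly one): Rosa ∉ Quality.
Only one panel left: Rosa ∈ Research.
Only one panel left: Nadia ∈ Research.
Only one panel left: Ada ∈ Research.
Only one panel left: Sven ∈ Research.
(2) (exactly one): Elif ∈ Quality.

Quality = {Beck, Elif}; Research = {Ada, Nadia, Rosa, Sven}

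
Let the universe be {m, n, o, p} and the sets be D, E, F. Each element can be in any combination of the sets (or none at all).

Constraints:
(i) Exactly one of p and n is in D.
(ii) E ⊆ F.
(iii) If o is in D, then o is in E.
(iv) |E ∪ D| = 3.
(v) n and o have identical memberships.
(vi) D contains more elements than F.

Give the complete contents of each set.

D = {m, n, o}; E = {n, o}; F = {n, o}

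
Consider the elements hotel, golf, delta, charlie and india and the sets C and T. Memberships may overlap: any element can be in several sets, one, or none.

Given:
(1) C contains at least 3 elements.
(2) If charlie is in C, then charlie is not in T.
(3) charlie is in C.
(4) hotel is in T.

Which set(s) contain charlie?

From (3): charlie ∈ C.
From (4): hotel ∈ T.
(2): charlie ∉ T.

charlie: C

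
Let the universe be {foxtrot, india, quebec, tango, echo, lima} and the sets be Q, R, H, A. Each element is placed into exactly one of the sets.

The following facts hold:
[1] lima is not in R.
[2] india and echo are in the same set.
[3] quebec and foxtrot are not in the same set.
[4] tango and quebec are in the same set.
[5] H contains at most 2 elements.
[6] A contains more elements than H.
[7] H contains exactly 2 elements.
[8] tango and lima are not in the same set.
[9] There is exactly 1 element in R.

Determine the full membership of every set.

Q = {}; R = {foxtrot}; H = {quebec, tango}; A = {echo, india, lima}

From (1): lima ∉ R.
Suppose foxtrot ∈ Q: no assignment then satisfies all the clues, so foxtrot ∉ Q.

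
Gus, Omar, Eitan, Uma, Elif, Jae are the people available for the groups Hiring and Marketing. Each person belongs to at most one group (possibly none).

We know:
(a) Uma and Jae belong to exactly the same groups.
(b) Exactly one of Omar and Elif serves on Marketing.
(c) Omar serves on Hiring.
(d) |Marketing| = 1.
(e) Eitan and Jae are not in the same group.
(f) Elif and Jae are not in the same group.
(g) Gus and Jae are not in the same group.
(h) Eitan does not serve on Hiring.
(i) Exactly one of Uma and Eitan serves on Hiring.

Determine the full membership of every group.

Hiring = {Jae, Omar, Uma}; Marketing = {Elif}

From (c): Omar ∈ Hiring.
From (h): Eitan ∉ Hiring.
(b) (exactly one): Elif ∈ Marketing.
(d): Marketing already has 1, so the rest are out.
(i) (exactly one): Uma ∈ Hiring.
(a): Jae matches Uma: Jae ∈ Hiring.
(g): Gus ∉ Hiring.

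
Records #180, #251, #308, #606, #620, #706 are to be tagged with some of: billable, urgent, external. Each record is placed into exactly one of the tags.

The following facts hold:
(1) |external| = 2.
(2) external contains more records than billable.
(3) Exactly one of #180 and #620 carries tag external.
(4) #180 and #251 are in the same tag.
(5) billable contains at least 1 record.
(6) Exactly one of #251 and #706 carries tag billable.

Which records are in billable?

billable = {#706}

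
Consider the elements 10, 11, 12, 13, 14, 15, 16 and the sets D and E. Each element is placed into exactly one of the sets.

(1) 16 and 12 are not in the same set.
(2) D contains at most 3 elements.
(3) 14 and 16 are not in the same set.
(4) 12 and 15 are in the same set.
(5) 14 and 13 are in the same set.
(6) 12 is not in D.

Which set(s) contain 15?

From (6): 12 ∉ D.
(4): 15 matches 12: 15 ∉ D.
Only one set left: 12 ∈ E.
Only one set left: 15 ∈ E.
(1): 16 ∉ E.
Only one set left: 16 ∈ D.
(3): 14 ∉ D.
(5): 13 matches 14: 13 ∉ D.
Only one set left: 13 ∈ E.
Only one set left: 14 ∈ E.

15: E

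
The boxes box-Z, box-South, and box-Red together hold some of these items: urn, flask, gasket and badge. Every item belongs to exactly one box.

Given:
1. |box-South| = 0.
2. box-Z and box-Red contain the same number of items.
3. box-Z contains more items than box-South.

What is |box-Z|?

2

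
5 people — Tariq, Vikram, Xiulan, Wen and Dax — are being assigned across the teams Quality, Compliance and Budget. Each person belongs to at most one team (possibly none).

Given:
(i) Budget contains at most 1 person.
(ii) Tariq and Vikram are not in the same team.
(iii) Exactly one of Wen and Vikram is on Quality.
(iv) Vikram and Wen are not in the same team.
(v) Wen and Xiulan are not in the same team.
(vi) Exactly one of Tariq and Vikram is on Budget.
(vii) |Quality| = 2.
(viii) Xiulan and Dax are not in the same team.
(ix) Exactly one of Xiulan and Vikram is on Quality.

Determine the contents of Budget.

Budget = {Tariq}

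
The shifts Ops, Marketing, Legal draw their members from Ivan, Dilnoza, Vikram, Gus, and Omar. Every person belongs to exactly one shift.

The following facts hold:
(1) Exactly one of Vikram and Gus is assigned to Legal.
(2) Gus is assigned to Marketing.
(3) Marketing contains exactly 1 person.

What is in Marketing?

Marketing = {Gus}

From (2): Gus ∈ Marketing.
(1) (exactly one): Vikram ∈ Legal.
(3): Marketing already has 1, so the rest are out.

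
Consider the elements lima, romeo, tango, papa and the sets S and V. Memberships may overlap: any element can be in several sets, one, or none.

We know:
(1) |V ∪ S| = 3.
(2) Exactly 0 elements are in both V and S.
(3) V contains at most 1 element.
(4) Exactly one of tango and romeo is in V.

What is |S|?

2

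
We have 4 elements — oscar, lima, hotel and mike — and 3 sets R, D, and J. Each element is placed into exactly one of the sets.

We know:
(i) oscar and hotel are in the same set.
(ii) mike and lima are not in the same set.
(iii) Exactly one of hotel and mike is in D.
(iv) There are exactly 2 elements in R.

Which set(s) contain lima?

lima: J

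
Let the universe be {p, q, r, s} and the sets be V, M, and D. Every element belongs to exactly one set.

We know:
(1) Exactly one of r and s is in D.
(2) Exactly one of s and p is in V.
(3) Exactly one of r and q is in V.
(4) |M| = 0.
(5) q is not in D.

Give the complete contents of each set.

V = {q, s}; M = {}; D = {p, r}

From (5): q ∉ D.
(4): M already has 0, so the rest are out.
Only one set left: q ∈ V.
(3) (exactly one): r ∉ V.
Only one set left: r ∈ D.
(1) (exactly one): s ∉ D.
Only one set left: s ∈ V.
(2) (exactly one): p ∉ V.
Only one set left: p ∈ D.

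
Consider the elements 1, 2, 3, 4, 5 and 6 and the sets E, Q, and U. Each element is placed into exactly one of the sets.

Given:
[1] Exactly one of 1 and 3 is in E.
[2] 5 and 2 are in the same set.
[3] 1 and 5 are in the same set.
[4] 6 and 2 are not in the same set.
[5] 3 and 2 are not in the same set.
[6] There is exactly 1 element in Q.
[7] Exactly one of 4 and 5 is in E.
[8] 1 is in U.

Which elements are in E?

From (8): 1 ∈ U.
(1) (exactly one): 3 ∈ E.
(3): 5 matches 1: 5 ∉ E.
(3): 5 matches 1: 5 ∉ Q.
(3): 5 matches 1: 5 ∈ U.
(5): 2 ∉ E.
(7) (exactly one): 4 ∈ E.
(2): 2 matches 5: 2 ∉ Q.
(2): 2 matches 5: 2 ∈ U.
(4): 6 ∉ U.
(6): only 1 candidates remain for Q, so all are in.

E = {3, 4}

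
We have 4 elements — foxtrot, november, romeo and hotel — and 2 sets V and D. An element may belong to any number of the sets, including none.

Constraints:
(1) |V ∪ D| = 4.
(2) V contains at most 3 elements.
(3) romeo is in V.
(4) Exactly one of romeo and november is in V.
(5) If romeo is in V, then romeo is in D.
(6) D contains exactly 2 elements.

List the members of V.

V = {foxtrot, hotel, romeo}

From (3): romeo ∈ V.
(4) (exactly one): november ∉ V.
(5): romeo ∈ D.
Suppose foxtrot ∉ V: no assignment then satisfies all the clues, so foxtrot ∈ V.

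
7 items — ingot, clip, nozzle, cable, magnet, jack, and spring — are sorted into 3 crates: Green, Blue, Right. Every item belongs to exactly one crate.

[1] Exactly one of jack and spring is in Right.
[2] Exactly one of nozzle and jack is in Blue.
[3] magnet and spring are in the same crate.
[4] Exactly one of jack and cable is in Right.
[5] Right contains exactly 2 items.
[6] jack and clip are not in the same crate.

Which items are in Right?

Right = {ingot, jack}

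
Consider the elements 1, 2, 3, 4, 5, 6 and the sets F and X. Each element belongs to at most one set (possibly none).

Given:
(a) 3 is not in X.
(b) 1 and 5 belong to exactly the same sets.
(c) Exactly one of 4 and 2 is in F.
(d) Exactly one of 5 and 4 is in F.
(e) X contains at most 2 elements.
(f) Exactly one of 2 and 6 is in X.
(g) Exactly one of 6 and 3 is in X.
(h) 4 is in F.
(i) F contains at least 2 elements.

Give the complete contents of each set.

F = {3, 4}; X = {6}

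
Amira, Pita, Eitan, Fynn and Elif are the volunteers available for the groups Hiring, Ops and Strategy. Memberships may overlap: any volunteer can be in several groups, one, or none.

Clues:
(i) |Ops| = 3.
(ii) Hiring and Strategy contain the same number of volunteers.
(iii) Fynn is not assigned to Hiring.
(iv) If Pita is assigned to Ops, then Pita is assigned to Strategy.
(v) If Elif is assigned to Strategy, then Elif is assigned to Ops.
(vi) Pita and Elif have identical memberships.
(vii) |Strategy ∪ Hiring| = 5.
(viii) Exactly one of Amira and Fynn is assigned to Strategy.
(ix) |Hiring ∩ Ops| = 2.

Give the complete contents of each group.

Hiring = {Amira, Eitan, Elif, Pita}; Ops = {Elif, Fynn, Pita}; Strategy = {Eitan, Elif, Fynn, Pita}

From (iii): Fynn ∉ Hiring.
Suppose Amira ∉ Hiring: no assignment then satisfies all the clues, so Amira ∈ Hiring.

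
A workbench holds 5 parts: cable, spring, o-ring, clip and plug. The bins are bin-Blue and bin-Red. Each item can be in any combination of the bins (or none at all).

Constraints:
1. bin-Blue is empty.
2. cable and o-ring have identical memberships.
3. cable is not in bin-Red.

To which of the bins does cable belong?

cable: none

From (3): cable ∉ bin-Red.
(1): bin-Blue already has 0, so the rest are out.
(2): o-ring matches cable: o-ring ∉ bin-Red.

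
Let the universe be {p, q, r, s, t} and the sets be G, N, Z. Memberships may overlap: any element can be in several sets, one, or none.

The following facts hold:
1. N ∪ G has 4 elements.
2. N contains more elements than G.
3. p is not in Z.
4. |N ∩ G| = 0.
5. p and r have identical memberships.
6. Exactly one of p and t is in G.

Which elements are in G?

G = {t}

From (3): p ∉ Z.
(5): r matches p: r ∉ Z.
Suppose p ∈ G: no assignment then satisfies all the clues, so p ∉ G.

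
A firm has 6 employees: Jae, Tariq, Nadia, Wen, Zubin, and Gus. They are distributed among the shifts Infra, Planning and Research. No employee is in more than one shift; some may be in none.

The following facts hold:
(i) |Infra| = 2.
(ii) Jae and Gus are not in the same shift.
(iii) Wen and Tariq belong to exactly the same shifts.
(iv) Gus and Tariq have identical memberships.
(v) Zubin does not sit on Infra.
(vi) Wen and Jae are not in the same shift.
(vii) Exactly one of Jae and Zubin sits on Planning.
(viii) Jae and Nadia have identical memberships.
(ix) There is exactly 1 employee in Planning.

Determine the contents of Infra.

Infra = {Jae, Nadia}

From (v): Zubin ∉ Infra.
Suppose Jae ∉ Infra: no assignment then satisfies all the clues, so Jae ∈ Infra.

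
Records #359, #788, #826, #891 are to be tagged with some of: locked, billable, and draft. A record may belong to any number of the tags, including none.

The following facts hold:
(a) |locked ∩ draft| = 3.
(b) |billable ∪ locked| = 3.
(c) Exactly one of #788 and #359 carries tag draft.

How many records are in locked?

3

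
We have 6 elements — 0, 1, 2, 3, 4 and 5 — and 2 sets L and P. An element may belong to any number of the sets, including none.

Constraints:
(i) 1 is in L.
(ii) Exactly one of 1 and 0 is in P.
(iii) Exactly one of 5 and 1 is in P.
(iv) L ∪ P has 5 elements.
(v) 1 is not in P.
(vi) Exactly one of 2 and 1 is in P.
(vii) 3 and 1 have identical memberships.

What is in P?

From (i): 1 ∈ L.
From (v): 1 ∉ P.
(ii) (exactly one): 0 ∈ P.
(iii) (exactly one): 5 ∈ P.
(vi) (exactly one): 2 ∈ P.
(vii): 3 matches 1: 3 ∈ L.
(vii): 3 matches 1: 3 ∉ P.
Suppose 4 ∈ P: no assignment then satisfies all the clues, so 4 ∉ P.

P = {0, 2, 5}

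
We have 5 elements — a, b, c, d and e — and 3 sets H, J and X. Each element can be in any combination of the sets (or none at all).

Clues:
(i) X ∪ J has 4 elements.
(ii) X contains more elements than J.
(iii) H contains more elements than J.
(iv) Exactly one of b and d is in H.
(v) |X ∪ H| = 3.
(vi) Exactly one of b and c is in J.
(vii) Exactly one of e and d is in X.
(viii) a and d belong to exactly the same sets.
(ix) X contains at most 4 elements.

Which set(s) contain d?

d: H, X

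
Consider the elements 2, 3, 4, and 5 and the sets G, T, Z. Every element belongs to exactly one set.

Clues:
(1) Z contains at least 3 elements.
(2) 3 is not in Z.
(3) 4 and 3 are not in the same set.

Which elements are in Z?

From (2): 3 ∉ Z.
(1): only 3 candidates remain for Z, so all are in.

Z = {2, 4, 5}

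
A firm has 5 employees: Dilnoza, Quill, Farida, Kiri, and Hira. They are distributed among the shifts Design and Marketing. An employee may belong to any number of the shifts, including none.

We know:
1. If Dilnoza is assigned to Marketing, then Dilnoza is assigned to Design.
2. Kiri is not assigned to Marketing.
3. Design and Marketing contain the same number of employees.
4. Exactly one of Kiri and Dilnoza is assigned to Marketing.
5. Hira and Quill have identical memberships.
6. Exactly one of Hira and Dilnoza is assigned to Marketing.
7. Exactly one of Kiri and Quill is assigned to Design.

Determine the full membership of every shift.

Design = {Dilnoza, Kiri}; Marketing = {Dilnoza, Farida}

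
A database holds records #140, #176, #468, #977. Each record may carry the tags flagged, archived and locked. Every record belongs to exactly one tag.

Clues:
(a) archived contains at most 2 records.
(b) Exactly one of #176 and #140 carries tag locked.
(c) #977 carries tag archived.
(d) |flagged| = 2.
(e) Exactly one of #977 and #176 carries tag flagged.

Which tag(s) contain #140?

#140: locked

From (c): #977 ∈ archived.
(e) (exactly one): #176 ∈ flagged.
(b) (exactly one): #140 ∈ locked.
(d): only 2 candidates remain for flagged, so all are in.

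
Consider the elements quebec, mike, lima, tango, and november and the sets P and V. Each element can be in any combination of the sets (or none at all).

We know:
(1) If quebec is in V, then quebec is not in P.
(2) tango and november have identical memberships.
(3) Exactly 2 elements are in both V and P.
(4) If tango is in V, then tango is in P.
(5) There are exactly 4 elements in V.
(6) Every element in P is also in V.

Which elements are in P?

P = {november, tango}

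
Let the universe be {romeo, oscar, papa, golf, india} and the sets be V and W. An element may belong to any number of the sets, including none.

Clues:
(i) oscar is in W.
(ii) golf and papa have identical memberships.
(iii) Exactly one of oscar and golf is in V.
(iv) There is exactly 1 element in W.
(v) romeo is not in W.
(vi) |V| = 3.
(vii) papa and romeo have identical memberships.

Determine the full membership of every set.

V = {golf, papa, romeo}; W = {oscar}

From (i): oscar ∈ W.
From (v): romeo ∉ W.
(iv): W already has 1, so the rest are out.
Suppose romeo ∉ V: no assignment then satisfies all the clues, so romeo ∈ V.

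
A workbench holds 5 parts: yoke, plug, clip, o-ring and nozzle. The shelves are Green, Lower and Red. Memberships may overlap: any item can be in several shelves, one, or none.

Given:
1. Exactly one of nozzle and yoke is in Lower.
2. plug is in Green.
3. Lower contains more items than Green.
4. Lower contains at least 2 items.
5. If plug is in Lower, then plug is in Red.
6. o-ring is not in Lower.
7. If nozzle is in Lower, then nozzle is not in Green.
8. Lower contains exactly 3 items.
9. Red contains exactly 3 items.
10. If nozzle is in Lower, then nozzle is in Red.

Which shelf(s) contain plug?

From (2): plug ∈ Green.
From (6): o-ring ∉ Lower.
Suppose plug ∉ Lower: no assignment then satisfies all the clues, so plug ∈ Lower.

plug: Green, Lower, Red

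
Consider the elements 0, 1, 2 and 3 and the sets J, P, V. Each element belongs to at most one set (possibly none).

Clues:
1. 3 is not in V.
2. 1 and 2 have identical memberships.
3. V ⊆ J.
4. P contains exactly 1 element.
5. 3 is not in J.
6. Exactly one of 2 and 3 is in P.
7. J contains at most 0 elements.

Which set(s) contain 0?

0: none

From (1): 3 ∉ V.
From (5): 3 ∉ J.
(7): J already has 0, so the rest are out.
(3) contrapositive: 0 ∉ V.
(3) contrapositive: 1 ∉ V.
(3) contrapositive: 2 ∉ V.
Suppose 0 ∈ P: no assignment then satisfies all the clues, so 0 ∉ P.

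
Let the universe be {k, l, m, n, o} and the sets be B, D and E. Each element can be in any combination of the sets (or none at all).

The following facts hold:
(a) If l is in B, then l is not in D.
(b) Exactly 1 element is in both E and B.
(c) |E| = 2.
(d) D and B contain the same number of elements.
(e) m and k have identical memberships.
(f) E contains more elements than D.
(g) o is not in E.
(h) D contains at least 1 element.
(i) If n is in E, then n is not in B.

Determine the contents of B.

B = {l}

From (g): o ∉ E.
Suppose k ∈ B: no assignment then satisfies all the clues, so k ∉ B.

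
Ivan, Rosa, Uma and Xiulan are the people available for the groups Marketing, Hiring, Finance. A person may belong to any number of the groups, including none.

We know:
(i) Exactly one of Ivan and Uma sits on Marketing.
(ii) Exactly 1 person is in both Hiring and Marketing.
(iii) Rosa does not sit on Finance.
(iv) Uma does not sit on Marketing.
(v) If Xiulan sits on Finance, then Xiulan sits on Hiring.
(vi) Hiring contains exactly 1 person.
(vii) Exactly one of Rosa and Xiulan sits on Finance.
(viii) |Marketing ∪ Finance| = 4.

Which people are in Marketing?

Marketing = {Ivan, Rosa, Xiulan}

From (iii): Rosa ∉ Finance.
From (iv): Uma ∉ Marketing.
(i) (exactly one): Ivan ∈ Marketing.
(vii) (exactly one): Xiulan ∈ Finance.
(v): Xiulan ∈ Hiring.
(vi): Hiring already has 1, so the rest are out.
Suppose Rosa ∉ Marketing: no assignment then satisfies all the clues, so Rosa ∈ Marketing.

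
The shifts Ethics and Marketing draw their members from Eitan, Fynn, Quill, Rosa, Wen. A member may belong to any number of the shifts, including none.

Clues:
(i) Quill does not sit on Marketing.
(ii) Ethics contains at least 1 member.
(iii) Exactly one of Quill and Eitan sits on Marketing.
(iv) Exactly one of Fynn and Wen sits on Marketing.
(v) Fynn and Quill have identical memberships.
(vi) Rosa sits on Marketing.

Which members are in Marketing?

Marketing = {Eitan, Rosa, Wen}

From (i): Quill ∉ Marketing.
From (vi): Rosa ∈ Marketing.
(iii) (exactly one): Eitan ∈ Marketing.
(v): Fynn matches Quill: Fynn ∉ Marketing.
(iv) (exactly one): Wen ∈ Marketing.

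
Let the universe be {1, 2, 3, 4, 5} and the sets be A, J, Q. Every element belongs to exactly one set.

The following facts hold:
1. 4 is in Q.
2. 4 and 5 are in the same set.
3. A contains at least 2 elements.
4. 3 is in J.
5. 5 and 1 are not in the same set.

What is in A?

From (1): 4 ∈ Q.
From (4): 3 ∈ J.
(2): 5 matches 4: 5 ∉ A.
(2): 5 matches 4: 5 ∉ J.
(2): 5 matches 4: 5 ∈ Q.
(3): only 2 candidates remain for A, so all are in.

A = {1, 2}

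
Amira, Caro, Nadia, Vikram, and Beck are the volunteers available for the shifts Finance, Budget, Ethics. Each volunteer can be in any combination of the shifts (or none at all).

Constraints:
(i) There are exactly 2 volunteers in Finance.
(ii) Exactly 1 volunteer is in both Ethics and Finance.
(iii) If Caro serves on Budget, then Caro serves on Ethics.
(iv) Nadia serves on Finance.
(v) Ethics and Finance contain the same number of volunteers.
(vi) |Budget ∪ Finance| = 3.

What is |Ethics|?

2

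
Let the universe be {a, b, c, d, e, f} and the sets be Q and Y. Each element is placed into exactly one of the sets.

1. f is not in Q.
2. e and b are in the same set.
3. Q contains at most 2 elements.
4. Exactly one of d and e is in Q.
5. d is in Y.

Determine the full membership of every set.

Q = {b, e}; Y = {a, c, d, f}

From (1): f ∉ Q.
From (5): d ∈ Y.
(4) (exactly one): e ∈ Q.
Only one set left: f ∈ Y.
(2): b matches e: b ∈ Q.
(3): Q already has 2, so the rest are out.
Only one set left: a ∈ Y.
Only one set left: c ∈ Y.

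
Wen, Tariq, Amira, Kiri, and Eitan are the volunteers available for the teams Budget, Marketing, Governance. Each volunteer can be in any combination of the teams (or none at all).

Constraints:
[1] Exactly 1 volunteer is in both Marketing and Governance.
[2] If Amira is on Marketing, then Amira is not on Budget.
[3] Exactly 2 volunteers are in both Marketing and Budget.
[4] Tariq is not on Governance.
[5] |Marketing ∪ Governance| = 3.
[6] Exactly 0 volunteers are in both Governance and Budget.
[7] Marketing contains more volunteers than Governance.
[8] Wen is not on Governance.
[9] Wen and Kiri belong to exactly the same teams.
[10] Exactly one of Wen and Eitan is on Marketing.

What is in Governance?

From (4): Tariq ∉ Governance.
From (8): Wen ∉ Governance.
(9): Kiri matches Wen: Kiri ∉ Governance.
Suppose Amira ∉ Governance: no assignment then satisfies all the clues, so Amira ∈ Governance.

Governance = {Amira}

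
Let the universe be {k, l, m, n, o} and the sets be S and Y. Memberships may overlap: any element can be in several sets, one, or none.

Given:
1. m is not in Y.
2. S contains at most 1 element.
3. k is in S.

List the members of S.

S = {k}

From (1): m ∉ Y.
From (3): k ∈ S.
(2): S already has 1, so the rest are out.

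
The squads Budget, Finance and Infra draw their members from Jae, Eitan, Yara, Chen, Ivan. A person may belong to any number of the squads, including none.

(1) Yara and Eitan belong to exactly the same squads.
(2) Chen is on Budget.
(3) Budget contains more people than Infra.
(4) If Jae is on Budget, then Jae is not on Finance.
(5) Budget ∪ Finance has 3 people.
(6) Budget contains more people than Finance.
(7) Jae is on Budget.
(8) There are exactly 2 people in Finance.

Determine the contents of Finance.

Finance = {Chen, Ivan}

From (2): Chen ∈ Budget.
From (7): Jae ∈ Budget.
(4): Jae ∉ Finance.
Suppose Eitan ∈ Finance: no assignment then satisfies all the clues, so Eitan ∉ Finance.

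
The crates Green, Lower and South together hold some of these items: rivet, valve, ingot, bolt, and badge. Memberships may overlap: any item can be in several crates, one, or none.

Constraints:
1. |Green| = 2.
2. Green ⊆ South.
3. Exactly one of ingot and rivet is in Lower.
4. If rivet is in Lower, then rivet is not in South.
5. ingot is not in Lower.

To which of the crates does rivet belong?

From (5): ingot ∉ Lower.
(3) (exactly one): rivet ∈ Lower.
(4): rivet ∉ South.
(2) contrapositive: rivet ∉ Green.

rivet: Lower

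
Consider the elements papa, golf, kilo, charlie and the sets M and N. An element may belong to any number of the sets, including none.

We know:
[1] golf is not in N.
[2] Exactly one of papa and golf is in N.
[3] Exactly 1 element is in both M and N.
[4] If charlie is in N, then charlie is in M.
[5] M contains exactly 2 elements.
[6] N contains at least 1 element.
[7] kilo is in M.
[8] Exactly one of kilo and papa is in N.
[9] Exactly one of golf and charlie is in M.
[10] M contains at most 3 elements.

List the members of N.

From (1): golf ∉ N.
From (7): kilo ∈ M.
(2) (exactly one): papa ∈ N.
(8) (exactly one): kilo ∉ N.
Suppose charlie ∉ N: no assignment then satisfies all the clues, so charlie ∈ N.

N = {charlie, papa}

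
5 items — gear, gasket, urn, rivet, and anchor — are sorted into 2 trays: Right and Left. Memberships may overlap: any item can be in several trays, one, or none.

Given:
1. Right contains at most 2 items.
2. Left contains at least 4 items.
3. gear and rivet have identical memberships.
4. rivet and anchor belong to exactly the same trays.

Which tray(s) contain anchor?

anchor: Left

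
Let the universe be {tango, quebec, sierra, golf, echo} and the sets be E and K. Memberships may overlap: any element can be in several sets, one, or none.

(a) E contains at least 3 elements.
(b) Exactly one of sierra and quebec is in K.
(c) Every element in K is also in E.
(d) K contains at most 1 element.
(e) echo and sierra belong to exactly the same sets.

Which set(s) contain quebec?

quebec: E, K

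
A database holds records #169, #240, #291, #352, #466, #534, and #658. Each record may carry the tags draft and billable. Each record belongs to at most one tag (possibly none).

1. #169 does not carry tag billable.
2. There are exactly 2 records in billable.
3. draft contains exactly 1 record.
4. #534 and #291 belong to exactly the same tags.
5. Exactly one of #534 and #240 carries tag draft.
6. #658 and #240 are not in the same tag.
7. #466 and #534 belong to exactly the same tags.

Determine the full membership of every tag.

draft = {#240}; billable = {#352, #658}

From (1): #169 ∉ billable.
Suppose #169 ∈ draft: no assignment then satisfies all the clues, so #169 ∉ draft.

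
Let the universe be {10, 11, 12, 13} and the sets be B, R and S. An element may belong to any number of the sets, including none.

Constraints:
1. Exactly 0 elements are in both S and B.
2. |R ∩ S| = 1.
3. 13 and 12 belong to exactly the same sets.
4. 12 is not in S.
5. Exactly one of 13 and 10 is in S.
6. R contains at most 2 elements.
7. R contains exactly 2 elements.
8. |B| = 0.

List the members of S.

S = {10}

From (4): 12 ∉ S.
(3): 13 matches 12: 13 ∉ S.
(5) (exactly one): 10 ∈ S.
(8): B already has 0, so the rest are out.
Suppose 11 ∈ S: no assignment then satisfies all the clues, so 11 ∉ S.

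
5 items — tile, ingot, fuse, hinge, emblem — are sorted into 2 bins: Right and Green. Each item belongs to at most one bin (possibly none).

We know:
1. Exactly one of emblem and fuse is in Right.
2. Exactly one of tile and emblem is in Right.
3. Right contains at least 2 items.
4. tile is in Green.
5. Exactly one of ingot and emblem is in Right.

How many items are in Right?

From (4): tile ∈ Green.
(2) (exactly one): emblem ∈ Right.
(5) (exactly one): ingot ∉ Right.
(1) (exactly one): fuse ∉ Right.
(3): only 2 candidates remain for Right, so all are in.

2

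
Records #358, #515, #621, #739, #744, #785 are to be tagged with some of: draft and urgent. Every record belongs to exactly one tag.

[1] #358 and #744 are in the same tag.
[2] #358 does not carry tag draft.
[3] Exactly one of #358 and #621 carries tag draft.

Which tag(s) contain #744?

From (2): #358 ∉ draft.
(1): #744 matches #358: #744 ∉ draft.
(3) (exactly one): #621 ∈ draft.
Only one tag left: #358 ∈ urgent.
Only one tag left: #744 ∈ urgent.

#744: urgent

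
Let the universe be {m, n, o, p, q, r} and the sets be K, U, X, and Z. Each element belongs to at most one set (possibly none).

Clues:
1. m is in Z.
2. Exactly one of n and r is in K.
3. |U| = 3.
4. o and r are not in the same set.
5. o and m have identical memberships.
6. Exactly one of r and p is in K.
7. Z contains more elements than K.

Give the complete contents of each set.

K = {r}; U = {n, p, q}; X = {}; Z = {m, o}

From (1): m ∈ Z.
(5): o matches m: o ∉ K.
(5): o matches m: o ∉ U.
(5): o matches m: o ∉ X.
(5): o matches m: o ∈ Z.
(4): r ∉ Z.
Suppose n ∈ K: no assignment then satisfies all the clues, so n ∉ K.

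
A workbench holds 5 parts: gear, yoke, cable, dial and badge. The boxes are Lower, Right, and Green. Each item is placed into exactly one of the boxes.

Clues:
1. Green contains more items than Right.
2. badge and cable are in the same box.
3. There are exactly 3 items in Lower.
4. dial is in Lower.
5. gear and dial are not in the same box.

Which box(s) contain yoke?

yoke: Green

From (4): dial ∈ Lower.
(5): gear ∉ Lower.
Suppose yoke ∈ Lower: no assignment then satisfies all the clues, so yoke ∉ Lower.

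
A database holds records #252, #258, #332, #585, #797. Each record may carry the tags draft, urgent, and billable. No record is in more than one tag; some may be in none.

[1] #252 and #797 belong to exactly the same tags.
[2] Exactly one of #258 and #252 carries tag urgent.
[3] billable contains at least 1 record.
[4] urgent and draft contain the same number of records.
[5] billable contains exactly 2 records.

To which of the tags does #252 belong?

#252: billable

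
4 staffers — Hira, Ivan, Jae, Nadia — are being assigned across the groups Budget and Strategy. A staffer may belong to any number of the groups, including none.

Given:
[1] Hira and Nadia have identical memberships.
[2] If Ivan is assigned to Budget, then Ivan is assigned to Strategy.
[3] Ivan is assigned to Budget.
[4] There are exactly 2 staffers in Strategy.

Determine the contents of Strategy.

Strategy = {Ivan, Jae}

From (3): Ivan ∈ Budget.
(2): Ivan ∈ Strategy.
Suppose Hira ∈ Strategy: no assignment then satisfies all the clues, so Hira ∉ Strategy.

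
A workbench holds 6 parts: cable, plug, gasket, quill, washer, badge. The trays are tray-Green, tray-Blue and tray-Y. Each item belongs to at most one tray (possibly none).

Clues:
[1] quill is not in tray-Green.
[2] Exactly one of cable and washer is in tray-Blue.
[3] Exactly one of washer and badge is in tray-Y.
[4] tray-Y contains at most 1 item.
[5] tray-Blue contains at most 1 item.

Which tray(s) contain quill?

quill: none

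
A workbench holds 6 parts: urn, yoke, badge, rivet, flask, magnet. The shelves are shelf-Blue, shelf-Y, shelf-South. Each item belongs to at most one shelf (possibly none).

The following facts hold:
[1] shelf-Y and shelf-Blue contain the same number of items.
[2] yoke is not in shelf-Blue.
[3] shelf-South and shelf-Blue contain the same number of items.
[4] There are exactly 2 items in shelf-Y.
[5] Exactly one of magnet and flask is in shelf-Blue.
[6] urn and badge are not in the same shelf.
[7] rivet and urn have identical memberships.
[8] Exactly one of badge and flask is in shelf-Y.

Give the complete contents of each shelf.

From (2): yoke ∉ shelf-Blue.
Suppose urn ∈ shelf-Blue: no assignment then satisfies all the clues, so urn ∉ shelf-Blue.

shelf-Blue = {badge, magnet}; shelf-Y = {flask, yoke}; shelf-South = {rivet, urn}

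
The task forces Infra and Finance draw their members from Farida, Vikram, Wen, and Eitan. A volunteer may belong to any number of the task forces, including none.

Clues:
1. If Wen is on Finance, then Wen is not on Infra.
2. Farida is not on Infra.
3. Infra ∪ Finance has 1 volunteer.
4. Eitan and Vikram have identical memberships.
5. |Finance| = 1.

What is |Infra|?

0

From (2): Farida ∉ Infra.
Suppose Vikram ∈ Infra: no assignment then satisfies all the clues, so Vikram ∉ Infra.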